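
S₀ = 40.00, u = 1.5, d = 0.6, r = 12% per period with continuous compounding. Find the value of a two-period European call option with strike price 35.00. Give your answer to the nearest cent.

Risk-neutral probability p = (e^0.12 − 0.6)/(1.5 − 0.6) = 0.5275/0.9000 = 0.5861
Terminal stock prices: S_uu = 90, S_ud = 36, S_dd = 14.4
Terminal payoffs (S − K): max(55, 0) = 55, max(1, 0) = 1, max(-20.6, 0) = 0
Node u (S = 60): V_u = e^(−0.12)·[0.5861·55.0000 + 0.4139·1.0000] = 28.9578
Node d (S = 24): V_d = e^(−0.12)·[0.5861·1.0000 + 0.4139·0.0000] = 0.5198
Node 0 (S = 40): V_0 = e^(−0.12)·[0.5861·28.9578 + 0.4139·0.5198] = 15.2440

15.24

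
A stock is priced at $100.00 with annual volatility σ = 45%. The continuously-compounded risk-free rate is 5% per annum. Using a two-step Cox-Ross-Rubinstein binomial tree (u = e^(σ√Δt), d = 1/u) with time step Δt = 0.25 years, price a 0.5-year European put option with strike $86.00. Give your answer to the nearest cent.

CRR parameters: u = e^(σ√Δt) = e^(0.45·√0.25) = 1.2523, d = 1/u = 0.7985
Per-period rate: rΔt = 0.05·0.25 = 0.0125, so R = e^0.0125 = 1.0126
Risk-neutral probability p = (e^0.0125 − 0.7985)/(1.2523 − 0.7985) = 0.2141/0.4538 = 0.4717
Terminal stock prices: S_uu = 156.8, S_ud = 100, S_dd = 63.76
Terminal payoffs (K − S): max(-70.83, 0) = 0, max(-14, 0) = 0, max(22.24, 0) = 22.24
Node u (S = 125.2): V_u = e^(−0.0125)·[0.4717·0.0000 + 0.5283·0.0000] = 0.0000
Node d (S = 79.85): V_d = e^(−0.0125)·[0.4717·0.0000 + 0.5283·22.2372] = 11.6019
Node 0 (S = 100): V_0 = e^(−0.0125)·[0.4717·0.0000 + 0.5283·11.6019] = 6.0531

$6.05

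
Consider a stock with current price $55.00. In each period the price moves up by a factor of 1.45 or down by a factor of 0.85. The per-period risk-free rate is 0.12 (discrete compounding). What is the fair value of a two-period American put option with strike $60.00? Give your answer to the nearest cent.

$6.51

Risk-neutral probability p = (1 + 0.12 − 0.85)/(1.45 − 0.85) = 0.2700/0.6000 = 0.4500
Terminal stock prices: S_uu = 115.6, S_ud = 67.79, S_dd = 39.74
Terminal payoffs (K − S): max(-55.64, 0) = 0, max(-7.787, 0) = 0, max(20.26, 0) = 20.26
Node u (S = 79.75): continuation = 1/1.12·[0.4500·0.0000 + 0.5500·0.0000] = 0.0000; exercise value = 0.0000 ≤ continuation, so V_u = 0.0000
Node d (S = 46.75): continuation = 1/1.12·[0.4500·0.0000 + 0.5500·20.2625] = 9.9503; exercise value = 13.2500 > continuation, so V_d = 13.2500 (exercise)
Node 0 (S = 55): continuation = 1/1.12·[0.4500·0.0000 + 0.5500·13.2500] = 6.5067; exercise value = 5.0000 ≤ continuation, so V_0 = 6.5067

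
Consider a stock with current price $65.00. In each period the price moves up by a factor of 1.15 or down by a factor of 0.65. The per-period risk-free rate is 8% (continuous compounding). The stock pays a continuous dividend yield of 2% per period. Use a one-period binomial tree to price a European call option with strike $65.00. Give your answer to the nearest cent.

$7.41

Per-period risk-free factor R = e^0.08 = 1.0833; dividend-adjusted growth = e^(0.08−0.02) = 1.0618.
Risk-neutral probability p = (1.0618 − 0.65)/(1.15 − 0.65) = 0.4118/0.5000 = 0.8237
Terminal stock prices: S_u = 74.75, S_d = 42.25
Terminal payoffs (S − K): max(9.75, 0) = 9.75, max(-22.75, 0) = 0
Node 0 (S = 65): V_0 = e^(−0.08)·[0.8237·9.7500 + 0.1763·0.0000] = 7.4134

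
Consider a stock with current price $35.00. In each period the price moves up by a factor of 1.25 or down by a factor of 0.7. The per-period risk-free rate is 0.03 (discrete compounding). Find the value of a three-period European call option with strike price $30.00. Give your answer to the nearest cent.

$10.86

Risk-neutral probability p = (1 + 0.03 − 0.7)/(1.25 − 0.7) = 0.3300/0.5500 = 0.6000
Terminal stock prices: S_uuu = 68.36, S_uud = 38.28, S_udd = 21.44, S_ddd = 12
Terminal payoffs (S − K): max(38.36, 0) = 38.36, max(8.281, 0) = 8.281, max(-8.563, 0) = 0, max(-18, 0) = 0
Node uu (S = 54.69): V_uu = 1/1.03·[0.6000·38.3594 + 0.4000·8.2812] = 25.5613
Node ud (S = 30.62): V_ud = 1/1.03·[0.6000·8.2812 + 0.4000·0.0000] = 4.8240
Node dd (S = 17.15): V_dd = 1/1.03·[0.6000·0.0000 + 0.4000·0.0000] = 0.0000
Node u (S = 43.75): V_u = 1/1.03·[0.6000·25.5613 + 0.4000·4.8240] = 16.7635
Node d (S = 24.5): V_d = 1/1.03·[0.6000·4.8240 + 0.4000·0.0000] = 2.8101
Node 0 (S = 35): V_0 = 1/1.03·[0.6000·16.7635 + 0.4000·2.8101] = 10.8564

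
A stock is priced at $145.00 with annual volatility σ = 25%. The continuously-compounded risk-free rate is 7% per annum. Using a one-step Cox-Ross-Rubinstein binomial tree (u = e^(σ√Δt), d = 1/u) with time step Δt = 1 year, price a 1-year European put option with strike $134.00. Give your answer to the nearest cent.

CRR parameters: u = e^(σ√Δt) = e^(0.25·√1) = 1.2840, d = 1/u = 0.7788
Per-period rate: rΔt = 0.07·1 = 0.07, so R = e^0.07 = 1.0725
Risk-neutral probability p = (e^0.07 − 0.7788)/(1.2840 − 0.7788) = 0.2937/0.5052 = 0.5813
Terminal stock prices: S_u = 186.2, S_d = 112.9
Terminal payoffs (K − S): max(-52.18, 0) = 0, max(21.07, 0) = 21.07
Node 0 (S = 145): V_0 = e^(−0.07)·[0.5813·0.0000 + 0.4187·21.0739] = 8.2263

$8.23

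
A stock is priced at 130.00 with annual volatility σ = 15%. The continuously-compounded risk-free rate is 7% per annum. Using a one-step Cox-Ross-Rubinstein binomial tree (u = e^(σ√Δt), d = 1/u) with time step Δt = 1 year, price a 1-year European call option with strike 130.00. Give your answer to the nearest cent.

13.80

CRR parameters: u = e^(σ√Δt) = e^(0.15·√1) = 1.1618, d = 1/u = 0.8607
Per-period rate: rΔt = 0.07·1 = 0.07, so R = e^0.07 = 1.0725
Risk-neutral probability p = (e^0.07 − 0.8607)/(1.1618 − 0.8607) = 0.2118/0.3011 = 0.7034
Terminal stock prices: S_u = 151, S_d = 111.9
Terminal payoffs (S − K): max(21.04, 0) = 21.04, max(-18.11, 0) = 0
Node 0 (S = 130): V_0 = e^(−0.07)·[0.7034·21.0385 + 0.2966·0.0000] = 13.7972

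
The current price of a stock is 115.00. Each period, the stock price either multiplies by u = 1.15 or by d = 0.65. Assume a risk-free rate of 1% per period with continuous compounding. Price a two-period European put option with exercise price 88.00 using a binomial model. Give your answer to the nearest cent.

Risk-neutral probability p = (e^0.01 − 0.65)/(1.15 − 0.65) = 0.3601/0.5000 = 0.7201
Terminal stock prices: S_uu = 152.1, S_ud = 85.96, S_dd = 48.59
Terminal payoffs (K − S): max(-64.09, 0) = 0, max(2.037, 0) = 2.037, max(39.41, 0) = 39.41
Node u (S = 132.2): V_u = e^(−0.01)·[0.7201·0.0000 + 0.2799·2.0375] = 0.5646
Node d (S = 74.75): V_d = e^(−0.01)·[0.7201·2.0375 + 0.2799·39.4125] = 12.3744
Node 0 (S = 115): V_0 = e^(−0.01)·[0.7201·0.5646 + 0.2799·12.3744] = 3.8317

3.83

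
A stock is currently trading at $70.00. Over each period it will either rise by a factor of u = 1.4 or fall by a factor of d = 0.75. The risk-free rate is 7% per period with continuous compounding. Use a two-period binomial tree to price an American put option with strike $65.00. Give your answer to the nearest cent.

$5.87

Risk-neutral probability p = (e^0.07 − 0.75)/(1.4 − 0.75) = 0.3225/0.6500 = 0.4962
Terminal stock prices: S_uu = 137.2, S_ud = 73.5, S_dd = 39.38
Terminal payoffs (K − S): max(-72.2, 0) = 0, max(-8.5, 0) = 0, max(25.62, 0) = 25.62
Node u (S = 98): continuation = e^(−0.07)·[0.4962·0.0000 + 0.5038·0.0000] = 0.0000; exercise value = 0.0000 ≤ continuation, so V_u = 0.0000
Node d (S = 52.5): continuation = e^(−0.07)·[0.4962·0.0000 + 0.5038·25.6250] = 12.0379; exercise value = 12.5000 > continuation, so V_d = 12.5000 (exercise)
Node 0 (S = 70): continuation = e^(−0.07)·[0.4962·0.0000 + 0.5038·12.5000] = 5.8721; exercise value = 0.0000 ≤ continuation, so V_0 = 5.8721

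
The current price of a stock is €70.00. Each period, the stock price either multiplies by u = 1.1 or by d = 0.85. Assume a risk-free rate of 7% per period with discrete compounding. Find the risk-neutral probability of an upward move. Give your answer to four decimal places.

Risk-neutral probability p = (1 + 0.07 − 0.85)/(1.1 − 0.85) = 0.2200/0.2500 = 0.8800

p = 0.8800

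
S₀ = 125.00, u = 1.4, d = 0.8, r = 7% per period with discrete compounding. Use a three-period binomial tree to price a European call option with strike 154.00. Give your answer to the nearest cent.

25.51

Risk-neutral probability p = (1 + 0.07 − 0.8)/(1.4 − 0.8) = 0.2700/0.6000 = 0.4500
Terminal stock prices: S_uuu = 343, S_uud = 196, S_udd = 112, S_ddd = 64
Terminal payoffs (S − K): max(189, 0) = 189, max(42, 0) = 42, max(-42, 0) = 0, max(-90, 0) = 0
Node uu (S = 245): V_uu = 1/1.07·[0.4500·189.0000 + 0.5500·42.0000] = 101.0748
Node ud (S = 140): V_ud = 1/1.07·[0.4500·42.0000 + 0.5500·0.0000] = 17.6636
Node dd (S = 80): V_dd = 1/1.07·[0.4500·0.0000 + 0.5500·0.0000] = 0.0000
Node u (S = 175): V_u = 1/1.07·[0.4500·101.0748 + 0.5500·17.6636] = 51.5875
Node d (S = 100): V_d = 1/1.07·[0.4500·17.6636 + 0.5500·0.0000] = 7.4286
Node 0 (S = 125): V_0 = 1/1.07·[0.4500·51.5875 + 0.5500·7.4286] = 25.5141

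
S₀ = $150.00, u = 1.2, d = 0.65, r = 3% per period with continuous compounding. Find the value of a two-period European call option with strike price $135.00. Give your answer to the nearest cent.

Risk-neutral probability p = (e^0.03 − 0.65)/(1.2 − 0.65) = 0.3805/0.5500 = 0.6917
Terminal stock prices: S_uu = 216, S_ud = 117, S_dd = 63.38
Terminal payoffs (S − K): max(81, 0) = 81, max(-18, 0) = 0, max(-71.62, 0) = 0
Node u (S = 180): V_u = e^(−0.03)·[0.6917·81.0000 + 0.3083·0.0000] = 54.3746
Node d (S = 97.5): V_d = e^(−0.03)·[0.6917·0.0000 + 0.3083·0.0000] = 0.0000
Node 0 (S = 150): V_0 = e^(−0.03)·[0.6917·54.3746 + 0.3083·0.0000] = 36.5012

$36.50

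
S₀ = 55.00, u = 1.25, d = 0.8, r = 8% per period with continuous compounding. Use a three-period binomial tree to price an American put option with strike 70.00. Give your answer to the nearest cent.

Risk-neutral probability p = (e^0.08 − 0.8)/(1.25 − 0.8) = 0.2833/0.4500 = 0.6295
Terminal stock prices: S_uuu = 107.4, S_uud = 68.75, S_udd = 44, S_ddd = 28.16
Terminal payoffs (K − S): max(-37.42, 0) = 0, max(1.25, 0) = 1.25, max(26, 0) = 26, max(41.84, 0) = 41.84
Node uu (S = 85.94): continuation = e^(−0.08)·[0.6295·0.0000 + 0.3705·1.2500] = 0.4275; exercise value = 0.0000 ≤ continuation, so V_uu = 0.4275
Node ud (S = 55): continuation = e^(−0.08)·[0.6295·1.2500 + 0.3705·26.0000] = 9.6181; exercise value = 15.0000 > continuation, so V_ud = 15.0000 (exercise)
Node dd (S = 35.2): continuation = e^(−0.08)·[0.6295·26.0000 + 0.3705·41.8400] = 29.4181; exercise value = 34.8000 > continuation, so V_dd = 34.8000 (exercise)
Node u (S = 68.75): continuation = e^(−0.08)·[0.6295·0.4275 + 0.3705·15.0000] = 5.3783; exercise value = 1.2500 ≤ continuation, so V_u = 5.3783
Node d (S = 44): continuation = e^(−0.08)·[0.6295·15.0000 + 0.3705·34.8000] = 20.6181; exercise value = 26.0000 > continuation, so V_d = 26.0000 (exercise)
Node 0 (S = 55): continuation = e^(−0.08)·[0.6295·5.3783 + 0.3705·26.0000] = 12.0172; exercise value = 15.0000 > continuation, so V_0 = 15.0000 (exercise)

15.00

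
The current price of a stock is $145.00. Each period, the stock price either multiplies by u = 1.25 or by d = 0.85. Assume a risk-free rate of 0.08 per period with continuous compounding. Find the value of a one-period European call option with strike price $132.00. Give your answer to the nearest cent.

Risk-neutral probability p = (e^0.08 − 0.85)/(1.25 − 0.85) = 0.2333/0.4000 = 0.5832
Terminal stock prices: S_u = 181.2, S_d = 123.2
Terminal payoffs (S − K): max(49.25, 0) = 49.25, max(-8.75, 0) = 0
Node 0 (S = 145): V_0 = e^(−0.08)·[0.5832·49.2500 + 0.4168·0.0000] = 26.5151

$26.52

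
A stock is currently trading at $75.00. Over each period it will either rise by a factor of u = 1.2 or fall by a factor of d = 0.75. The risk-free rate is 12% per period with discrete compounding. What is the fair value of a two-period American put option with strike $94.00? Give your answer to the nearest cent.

$19.00

Risk-neutral probability p = (1 + 0.12 − 0.75)/(1.2 − 0.75) = 0.3700/0.4500 = 0.8222
Terminal stock prices: S_uu = 108, S_ud = 67.5, S_dd = 42.19
Terminal payoffs (K − S): max(-14, 0) = 0, max(26.5, 0) = 26.5, max(51.81, 0) = 51.81
Node u (S = 90): continuation = 1/1.12·[0.8222·0.0000 + 0.1778·26.5000] = 4.2063; exercise value = 4.0000 ≤ continuation, so V_u = 4.2063
Node d (S = 56.25): continuation = 1/1.12·[0.8222·26.5000 + 0.1778·51.8125] = 27.6786; exercise value = 37.7500 > continuation, so V_d = 37.7500 (exercise)
Node 0 (S = 75): continuation = 1/1.12·[0.8222·4.2063 + 0.1778·37.7500] = 9.0801; exercise value = 19.0000 > continuation, so V_0 = 19.0000 (exercise)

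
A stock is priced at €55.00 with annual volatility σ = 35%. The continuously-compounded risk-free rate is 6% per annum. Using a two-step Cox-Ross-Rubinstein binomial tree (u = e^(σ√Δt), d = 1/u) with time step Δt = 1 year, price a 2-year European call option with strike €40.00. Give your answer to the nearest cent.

€22.34

CRR parameters: u = e^(σ√Δt) = e^(0.35·√1) = 1.4191, d = 1/u = 0.7047
Per-period rate: rΔt = 0.06·1 = 0.06, so R = e^0.06 = 1.0618
Risk-neutral probability p = (e^0.06 − 0.7047)/(1.4191 − 0.7047) = 0.3571/0.7144 = 0.4999
Terminal stock prices: S_uu = 110.8, S_ud = 55, S_dd = 27.31
Terminal payoffs (S − K): max(70.76, 0) = 70.76, max(15, 0) = 15, max(-12.69, 0) = 0
Node u (S = 78.05): V_u = e^(−0.06)·[0.4999·70.7564 + 0.5001·15.0000] = 40.3781
Node d (S = 38.76): V_d = e^(−0.06)·[0.4999·15.0000 + 0.5001·0.0000] = 7.0624
Node 0 (S = 55): V_0 = e^(−0.06)·[0.4999·40.3781 + 0.5001·7.0624] = 22.3371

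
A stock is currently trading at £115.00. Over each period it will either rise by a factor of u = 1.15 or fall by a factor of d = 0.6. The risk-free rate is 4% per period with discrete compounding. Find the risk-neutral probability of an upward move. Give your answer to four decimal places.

Risk-neutral probability p = (1 + 0.04 − 0.6)/(1.15 − 0.6) = 0.4400/0.5500 = 0.8000

p = 0.8000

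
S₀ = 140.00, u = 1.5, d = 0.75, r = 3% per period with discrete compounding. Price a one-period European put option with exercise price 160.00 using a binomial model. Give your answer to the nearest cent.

Risk-neutral probability p = (1 + 0.03 − 0.75)/(1.5 − 0.75) = 0.2800/0.7500 = 0.3733
Terminal stock prices: S_u = 210, S_d = 105
Terminal payoffs (K − S): max(-50, 0) = 0, max(55, 0) = 55
Node 0 (S = 140): V_0 = 1/1.03·[0.3733·0.0000 + 0.6267·55.0000] = 33.4628

33.46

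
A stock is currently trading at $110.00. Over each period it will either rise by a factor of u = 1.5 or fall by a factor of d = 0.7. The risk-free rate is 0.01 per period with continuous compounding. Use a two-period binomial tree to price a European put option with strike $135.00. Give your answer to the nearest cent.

$38.89

Risk-neutral probability p = (e^0.01 − 0.7)/(1.5 − 0.7) = 0.3101/0.8000 = 0.3876
Terminal stock prices: S_uu = 247.5, S_ud = 115.5, S_dd = 53.9
Terminal payoffs (K − S): max(-112.5, 0) = 0, max(19.5, 0) = 19.5, max(81.1, 0) = 81.1
Node u (S = 165): V_u = e^(−0.01)·[0.3876·0.0000 + 0.6124·19.5000] = 11.8237
Node d (S = 77): V_d = e^(−0.01)·[0.3876·19.5000 + 0.6124·81.1000] = 56.6567
Node 0 (S = 110): V_0 = e^(−0.01)·[0.3876·11.8237 + 0.6124·56.6567] = 38.8903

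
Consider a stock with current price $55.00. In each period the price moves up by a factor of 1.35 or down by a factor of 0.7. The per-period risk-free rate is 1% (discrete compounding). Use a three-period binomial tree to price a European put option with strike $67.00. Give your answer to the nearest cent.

$18.32

Risk-neutral probability p = (1 + 0.01 − 0.7)/(1.35 − 0.7) = 0.3100/0.6500 = 0.4769
Terminal stock prices: S_uuu = 135.3, S_uud = 70.17, S_udd = 36.38, S_ddd = 18.86
Terminal payoffs (K − S): max(-68.32, 0) = 0, max(-3.166, 0) = 0, max(30.62, 0) = 30.62, max(48.14, 0) = 48.14
Node uu (S = 100.2): V_uu = 1/1.01·[0.4769·0.0000 + 0.5231·0.0000] = 0.0000
Node ud (S = 51.97): V_ud = 1/1.01·[0.4769·0.0000 + 0.5231·30.6175] = 15.8567
Node dd (S = 26.95): V_dd = 1/1.01·[0.4769·30.6175 + 0.5231·48.1350] = 39.3866
Node u (S = 74.25): V_u = 1/1.01·[0.4769·0.0000 + 0.5231·15.8567] = 8.2122
Node d (S = 38.5): V_d = 1/1.01·[0.4769·15.8567 + 0.5231·39.3866] = 27.8858
Node 0 (S = 55): V_0 = 1/1.01·[0.4769·8.2122 + 0.5231·27.8858] = 18.3198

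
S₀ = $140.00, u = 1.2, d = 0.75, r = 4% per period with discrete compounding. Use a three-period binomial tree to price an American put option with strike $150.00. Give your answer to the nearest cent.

$20.47

Risk-neutral probability p = (1 + 0.04 − 0.75)/(1.2 − 0.75) = 0.2900/0.4500 = 0.6444
Terminal stock prices: S_uuu = 241.9, S_uud = 151.2, S_udd = 94.5, S_ddd = 59.06
Terminal payoffs (K − S): max(-91.92, 0) = 0, max(-1.2, 0) = 0, max(55.5, 0) = 55.5, max(90.94, 0) = 90.94
Node uu (S = 201.6): continuation = 1/1.04·[0.6444·0.0000 + 0.3556·0.0000] = 0.0000; exercise value = 0.0000 ≤ continuation, so V_uu = 0.0000
Node ud (S = 126): continuation = 1/1.04·[0.6444·0.0000 + 0.3556·55.5000] = 18.9744; exercise value = 24.0000 > continuation, so V_ud = 24.0000 (exercise)
Node dd (S = 78.75): continuation = 1/1.04·[0.6444·55.5000 + 0.3556·90.9375] = 65.4808; exercise value = 71.2500 > continuation, so V_dd = 71.2500 (exercise)
Node u (S = 168): continuation = 1/1.04·[0.6444·0.0000 + 0.3556·24.0000] = 8.2051; exercise value = 0.0000 ≤ continuation, so V_u = 8.2051
Node d (S = 105): continuation = 1/1.04·[0.6444·24.0000 + 0.3556·71.2500] = 39.2308; exercise value = 45.0000 > continuation, so V_d = 45.0000 (exercise)
Node 0 (S = 140): continuation = 1/1.04·[0.6444·8.2051 + 0.3556·45.0000] = 20.4690; exercise value = 10.0000 ≤ continuation, so V_0 = 20.4690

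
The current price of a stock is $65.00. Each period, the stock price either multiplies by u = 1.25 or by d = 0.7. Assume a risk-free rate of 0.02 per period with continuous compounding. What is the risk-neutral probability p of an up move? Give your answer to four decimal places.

Risk-neutral probability p = (e^0.02 − 0.7)/(1.25 − 0.7) = 0.3202/0.5500 = 0.5822

p = 0.5822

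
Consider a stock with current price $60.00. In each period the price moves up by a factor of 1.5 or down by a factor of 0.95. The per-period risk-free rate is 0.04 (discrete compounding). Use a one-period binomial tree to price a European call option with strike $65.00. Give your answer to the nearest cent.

$3.93

Risk-neutral probability p = (1 + 0.04 − 0.95)/(1.5 − 0.95) = 0.0900/0.5500 = 0.1636
Terminal stock prices: S_u = 90, S_d = 57
Terminal payoffs (S − K): max(25, 0) = 25, max(-8, 0) = 0
Node 0 (S = 60): V_0 = 1/1.04·[0.1636·25.0000 + 0.8364·0.0000] = 3.9336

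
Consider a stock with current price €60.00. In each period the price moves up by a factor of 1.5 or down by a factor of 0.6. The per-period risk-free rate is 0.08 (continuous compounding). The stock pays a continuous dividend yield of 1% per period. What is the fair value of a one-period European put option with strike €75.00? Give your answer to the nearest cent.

Per-period risk-free factor R = e^0.08 = 1.0833; dividend-adjusted growth = e^(0.08−0.01) = 1.0725.
Risk-neutral probability p = (1.0725 − 0.6)/(1.5 − 0.6) = 0.4725/0.9000 = 0.5250
Terminal stock prices: S_u = 90, S_d = 36
Terminal payoffs (K − S): max(-15, 0) = 0, max(39, 0) = 39
Node 0 (S = 60): V_0 = e^(−0.08)·[0.5250·0.0000 + 0.4750·39.0000] = 17.1004

€17.10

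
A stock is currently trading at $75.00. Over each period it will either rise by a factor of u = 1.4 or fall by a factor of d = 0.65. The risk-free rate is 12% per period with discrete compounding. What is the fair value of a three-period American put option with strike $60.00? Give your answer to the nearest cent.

Risk-neutral probability p = (1 + 0.12 − 0.65)/(1.4 − 0.65) = 0.4700/0.7500 = 0.6267
Terminal stock prices: S_uuu = 205.8, S_uud = 95.55, S_udd = 44.36, S_ddd = 20.6
Terminal payoffs (K − S): max(-145.8, 0) = 0, max(-35.55, 0) = 0, max(15.64, 0) = 15.64, max(39.4, 0) = 39.4
Node uu (S = 147): continuation = 1/1.12·[0.6267·0.0000 + 0.3733·0.0000] = 0.0000; exercise value = 0.0000 ≤ continuation, so V_uu = 0.0000
Node ud (S = 68.25): continuation = 1/1.12·[0.6267·0.0000 + 0.3733·15.6375] = 5.2125; exercise value = 0.0000 ≤ continuation, so V_ud = 5.2125
Node dd (S = 31.69): continuation = 1/1.12·[0.6267·15.6375 + 0.3733·39.4031] = 21.8839; exercise value = 28.3125 > continuation, so V_dd = 28.3125 (exercise)
Node u (S = 105): continuation = 1/1.12·[0.6267·0.0000 + 0.3733·5.2125] = 1.7375; exercise value = 0.0000 ≤ continuation, so V_u = 1.7375
Node d (S = 48.75): continuation = 1/1.12·[0.6267·5.2125 + 0.3733·28.3125] = 12.3540; exercise value = 11.2500 ≤ continuation, so V_d = 12.3540
Node 0 (S = 75): continuation = 1/1.12·[0.6267·1.7375 + 0.3733·12.3540] = 5.0902; exercise value = 0.0000 ≤ continuation, so V_0 = 5.0902

$5.09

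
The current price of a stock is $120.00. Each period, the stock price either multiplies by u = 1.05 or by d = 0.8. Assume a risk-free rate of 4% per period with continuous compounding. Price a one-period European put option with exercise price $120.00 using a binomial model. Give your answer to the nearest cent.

Risk-neutral probability p = (e^0.04 − 0.8)/(1.05 − 0.8) = 0.2408/0.2500 = 0.9632
Terminal stock prices: S_u = 126, S_d = 96
Terminal payoffs (K − S): max(-6, 0) = 0, max(24, 0) = 24
Node 0 (S = 120): V_0 = e^(−0.04)·[0.9632·0.0000 + 0.0368·24.0000] = 0.8476

$0.85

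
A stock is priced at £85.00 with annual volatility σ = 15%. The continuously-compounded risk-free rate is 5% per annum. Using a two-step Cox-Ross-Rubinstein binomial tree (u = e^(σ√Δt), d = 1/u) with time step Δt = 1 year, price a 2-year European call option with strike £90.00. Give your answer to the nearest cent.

£8.96

CRR parameters: u = e^(σ√Δt) = e^(0.15·√1) = 1.1618, d = 1/u = 0.8607
Per-period rate: rΔt = 0.05·1 = 0.05, so R = e^0.05 = 1.0513
Risk-neutral probability p = (e^0.05 − 0.8607)/(1.1618 − 0.8607) = 0.1906/0.3011 = 0.6328
Terminal stock prices: S_uu = 114.7, S_ud = 85, S_dd = 62.97
Terminal payoffs (S − K): max(24.74, 0) = 24.74, max(-5, 0) = 0, max(-27.03, 0) = 0
Node u (S = 98.76): V_u = e^(−0.05)·[0.6328·24.7380 + 0.3672·0.0000] = 14.8916
Node d (S = 73.16): V_d = e^(−0.05)·[0.6328·0.0000 + 0.3672·0.0000] = 0.0000
Node 0 (S = 85): V_0 = e^(−0.05)·[0.6328·14.8916 + 0.3672·0.0000] = 8.9643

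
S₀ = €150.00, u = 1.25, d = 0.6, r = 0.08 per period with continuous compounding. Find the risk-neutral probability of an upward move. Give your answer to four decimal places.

Risk-neutral probability p = (e^0.08 − 0.6)/(1.25 − 0.6) = 0.4833/0.6500 = 0.7435

p = 0.7435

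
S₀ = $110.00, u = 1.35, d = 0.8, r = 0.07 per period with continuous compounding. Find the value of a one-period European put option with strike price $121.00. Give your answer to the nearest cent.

$15.52

Risk-neutral probability p = (e^0.07 − 0.8)/(1.35 − 0.8) = 0.2725/0.5500 = 0.4955
Terminal stock prices: S_u = 148.5, S_d = 88
Terminal payoffs (K − S): max(-27.5, 0) = 0, max(33, 0) = 33
Node 0 (S = 110): V_0 = e^(−0.07)·[0.4955·0.0000 + 0.5045·33.0000] = 15.5239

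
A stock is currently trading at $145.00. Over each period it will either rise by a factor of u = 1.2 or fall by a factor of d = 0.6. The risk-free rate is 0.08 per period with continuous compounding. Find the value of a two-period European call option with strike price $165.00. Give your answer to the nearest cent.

$24.22

Risk-neutral probability p = (e^0.08 − 0.6)/(1.2 − 0.6) = 0.4833/0.6000 = 0.8055
Terminal stock prices: S_uu = 208.8, S_ud = 104.4, S_dd = 52.2
Terminal payoffs (S − K): max(43.8, 0) = 43.8, max(-60.6, 0) = 0, max(-112.8, 0) = 0
Node u (S = 174): V_u = e^(−0.08)·[0.8055·43.8000 + 0.1945·0.0000] = 32.5675
Node d (S = 87): V_d = e^(−0.08)·[0.8055·0.0000 + 0.1945·0.0000] = 0.0000
Node 0 (S = 145): V_0 = e^(−0.08)·[0.8055·32.5675 + 0.1945·0.0000] = 24.2156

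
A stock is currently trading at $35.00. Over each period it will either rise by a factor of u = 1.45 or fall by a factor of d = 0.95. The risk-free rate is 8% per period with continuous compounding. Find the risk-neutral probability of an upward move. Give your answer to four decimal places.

Risk-neutral probability p = (e^0.08 − 0.95)/(1.45 − 0.95) = 0.1333/0.5000 = 0.2666

p = 0.2666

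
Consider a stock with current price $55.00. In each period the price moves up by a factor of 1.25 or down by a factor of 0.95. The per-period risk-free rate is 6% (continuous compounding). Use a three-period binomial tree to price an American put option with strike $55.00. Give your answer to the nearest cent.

Risk-neutral probability p = (e^0.06 − 0.95)/(1.25 − 0.95) = 0.1118/0.3000 = 0.3728
Terminal stock prices: S_uuu = 107.4, S_uud = 81.64, S_udd = 62.05, S_ddd = 47.16
Terminal payoffs (K − S): max(-52.42, 0) = 0, max(-26.64, 0) = 0, max(-7.047, 0) = 0, max(7.844, 0) = 7.844
Node uu (S = 85.94): continuation = e^(−0.06)·[0.3728·0.0000 + 0.6272·0.0000] = 0.0000; exercise value = 0.0000 ≤ continuation, so V_uu = 0.0000
Node ud (S = 65.31): continuation = e^(−0.06)·[0.3728·0.0000 + 0.6272·0.0000] = 0.0000; exercise value = 0.0000 ≤ continuation, so V_ud = 0.0000
Node dd (S = 49.64): continuation = e^(−0.06)·[0.3728·0.0000 + 0.6272·7.8444] = 4.6336; exercise value = 5.3625 > continuation, so V_dd = 5.3625 (exercise)
Node u (S = 68.75): continuation = e^(−0.06)·[0.3728·0.0000 + 0.6272·0.0000] = 0.0000; exercise value = 0.0000 ≤ continuation, so V_u = 0.0000
Node d (S = 52.25): continuation = e^(−0.06)·[0.3728·0.0000 + 0.6272·5.3625] = 3.1676; exercise value = 2.7500 ≤ continuation, so V_d = 3.1676
Node 0 (S = 55): continuation = e^(−0.06)·[0.3728·0.0000 + 0.6272·3.1676] = 1.8710; exercise value = 0.0000 ≤ continuation, so V_0 = 1.8710

$1.87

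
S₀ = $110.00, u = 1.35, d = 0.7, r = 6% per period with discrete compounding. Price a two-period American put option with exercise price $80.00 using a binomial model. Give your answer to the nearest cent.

$4.62

Risk-neutral probability p = (1 + 0.06 − 0.7)/(1.35 − 0.7) = 0.3600/0.6500 = 0.5538
Terminal stock prices: S_uu = 200.5, S_ud = 103.9, S_dd = 53.9
Terminal payoffs (K − S): max(-120.5, 0) = 0, max(-23.95, 0) = 0, max(26.1, 0) = 26.1
Node u (S = 148.5): continuation = 1/1.06·[0.5538·0.0000 + 0.4462·0.0000] = 0.0000; exercise value = 0.0000 ≤ continuation, so V_u = 0.0000
Node d (S = 77): continuation = 1/1.06·[0.5538·0.0000 + 0.4462·26.1000] = 10.9855; exercise value = 3.0000 ≤ continuation, so V_d = 10.9855
Node 0 (S = 110): continuation = 1/1.06·[0.5538·0.0000 + 0.4462·10.9855] = 4.6238; exercise value = 0.0000 ≤ continuation, so V_0 = 4.6238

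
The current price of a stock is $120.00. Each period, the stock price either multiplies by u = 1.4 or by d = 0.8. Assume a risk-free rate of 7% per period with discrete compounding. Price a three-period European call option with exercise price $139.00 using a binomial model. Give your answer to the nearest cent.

$27.56

Risk-neutral probability p = (1 + 0.07 − 0.8)/(1.4 − 0.8) = 0.2700/0.6000 = 0.4500
Terminal stock prices: S_uuu = 329.3, S_uud = 188.2, S_udd = 107.5, S_ddd = 61.44
Terminal payoffs (S − K): max(190.3, 0) = 190.3, max(49.16, 0) = 49.16, max(-31.48, 0) = 0, max(-77.56, 0) = 0
Node uu (S = 235.2): V_uu = 1/1.07·[0.4500·190.2800 + 0.5500·49.1600] = 105.2935
Node ud (S = 134.4): V_ud = 1/1.07·[0.4500·49.1600 + 0.5500·0.0000] = 20.6748
Node dd (S = 76.8): V_dd = 1/1.07·[0.4500·0.0000 + 0.5500·0.0000] = 0.0000
Node u (S = 168): V_u = 1/1.07·[0.4500·105.2935 + 0.5500·20.6748] = 54.9095
Node d (S = 96): V_d = 1/1.07·[0.4500·20.6748 + 0.5500·0.0000] = 8.6950
Node 0 (S = 120): V_0 = 1/1.07·[0.4500·54.9095 + 0.5500·8.6950] = 27.5622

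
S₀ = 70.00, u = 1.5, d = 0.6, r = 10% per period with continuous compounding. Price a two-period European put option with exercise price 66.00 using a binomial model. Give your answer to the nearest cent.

7.64

Risk-neutral probability p = (e^0.1 − 0.6)/(1.5 − 0.6) = 0.5052/0.9000 = 0.5613
Terminal stock prices: S_uu = 157.5, S_ud = 63, S_dd = 25.2
Terminal payoffs (K − S): max(-91.5, 0) = 0, max(3, 0) = 3, max(40.8, 0) = 40.8
Node u (S = 105): V_u = e^(−0.1)·[0.5613·0.0000 + 0.4387·3.0000] = 1.1909
Node d (S = 42): V_d = e^(−0.1)·[0.5613·3.0000 + 0.4387·40.8000] = 17.7193
Node 0 (S = 70): V_0 = e^(−0.1)·[0.5613·1.1909 + 0.4387·17.7193] = 7.6385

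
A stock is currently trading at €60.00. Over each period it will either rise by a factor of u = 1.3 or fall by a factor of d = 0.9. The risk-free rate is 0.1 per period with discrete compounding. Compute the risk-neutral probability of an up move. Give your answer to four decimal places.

Risk-neutral probability p = (1 + 0.1 − 0.9)/(1.3 − 0.9) = 0.2000/0.4000 = 0.5000

p = 0.5000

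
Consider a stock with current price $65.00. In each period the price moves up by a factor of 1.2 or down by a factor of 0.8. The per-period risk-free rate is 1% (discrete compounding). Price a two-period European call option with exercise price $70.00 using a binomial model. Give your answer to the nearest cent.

Risk-neutral probability p = (1 + 0.01 − 0.8)/(1.2 − 0.8) = 0.2100/0.4000 = 0.5250
Terminal stock prices: S_uu = 93.6, S_ud = 62.4, S_dd = 41.6
Terminal payoffs (S − K): max(23.6, 0) = 23.6, max(-7.6, 0) = 0, max(-28.4, 0) = 0
Node u (S = 78): V_u = 1/1.01·[0.5250·23.6000 + 0.4750·0.0000] = 12.2673
Node d (S = 52): V_d = 1/1.01·[0.5250·0.0000 + 0.4750·0.0000] = 0.0000
Node 0 (S = 65): V_0 = 1/1.01·[0.5250·12.2673 + 0.4750·0.0000] = 6.3766

$6.38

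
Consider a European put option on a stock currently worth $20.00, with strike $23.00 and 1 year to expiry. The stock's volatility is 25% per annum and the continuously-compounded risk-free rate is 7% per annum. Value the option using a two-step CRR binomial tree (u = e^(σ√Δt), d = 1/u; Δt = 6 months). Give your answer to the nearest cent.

$3.03

CRR parameters: u = e^(σ√Δt) = e^(0.25·√0.5) = 1.1934, d = 1/u = 0.8380
Per-period rate: rΔt = 0.07·0.5 = 0.035, so R = e^0.035 = 1.0356
Risk-neutral probability p = (e^0.035 − 0.8380)/(1.1934 − 0.8380) = 0.1977/0.3554 = 0.5561
Terminal stock prices: S_uu = 28.48, S_ud = 20, S_dd = 14.04
Terminal payoffs (K − S): max(-5.482, 0) = 0, max(3, 0) = 3, max(8.956, 0) = 8.956
Node u (S = 23.87): V_u = e^(−0.035)·[0.5561·0.0000 + 0.4439·3.0000] = 1.2858
Node d (S = 16.76): V_d = e^(−0.035)·[0.5561·3.0000 + 0.4439·8.9562] = 5.4496
Node 0 (S = 20): V_0 = e^(−0.035)·[0.5561·1.2858 + 0.4439·5.4496] = 3.0261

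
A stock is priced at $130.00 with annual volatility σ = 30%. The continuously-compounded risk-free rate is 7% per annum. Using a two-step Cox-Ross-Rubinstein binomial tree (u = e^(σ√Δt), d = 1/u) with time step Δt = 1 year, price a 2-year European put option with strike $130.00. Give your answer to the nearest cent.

CRR parameters: u = e^(σ√Δt) = e^(0.3·√1) = 1.3499, d = 1/u = 0.7408
Per-period rate: rΔt = 0.07·1 = 0.07, so R = e^0.07 = 1.0725
Risk-neutral probability p = (e^0.07 − 0.7408)/(1.3499 − 0.7408) = 0.3317/0.6090 = 0.5446
Terminal stock prices: S_uu = 236.9, S_ud = 130, S_dd = 71.35
Terminal payoffs (K − S): max(-106.9, 0) = 0, max(0, 0) = 0, max(58.65, 0) = 58.65
Node u (S = 175.5): V_u = e^(−0.07)·[0.5446·0.0000 + 0.4554·0.0000] = 0.0000
Node d (S = 96.31): V_d = e^(−0.07)·[0.5446·0.0000 + 0.4554·58.6545] = 24.9048
Node 0 (S = 130): V_0 = e^(−0.07)·[0.5446·0.0000 + 0.4554·24.9048] = 10.5746

$10.57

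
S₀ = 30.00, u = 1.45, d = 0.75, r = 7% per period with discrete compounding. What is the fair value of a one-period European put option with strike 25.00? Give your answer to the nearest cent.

Risk-neutral probability p = (1 + 0.07 − 0.75)/(1.45 − 0.75) = 0.3200/0.7000 = 0.4571
Terminal stock prices: S_u = 43.5, S_d = 22.5
Terminal payoffs (K − S): max(-18.5, 0) = 0, max(2.5, 0) = 2.5
Node 0 (S = 30): V_0 = 1/1.07·[0.4571·0.0000 + 0.5429·2.5000] = 1.2684

1.27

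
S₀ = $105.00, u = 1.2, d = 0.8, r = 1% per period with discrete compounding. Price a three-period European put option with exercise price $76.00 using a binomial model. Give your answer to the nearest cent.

$2.31

Risk-neutral probability p = (1 + 0.01 − 0.8)/(1.2 − 0.8) = 0.2100/0.4000 = 0.5250
Terminal stock prices: S_uuu = 181.4, S_uud = 121, S_udd = 80.64, S_ddd = 53.76
Terminal payoffs (K − S): max(-105.4, 0) = 0, max(-44.96, 0) = 0, max(-4.64, 0) = 0, max(22.24, 0) = 22.24
Node uu (S = 151.2): V_uu = 1/1.01·[0.5250·0.0000 + 0.4750·0.0000] = 0.0000
Node ud (S = 100.8): V_ud = 1/1.01·[0.5250·0.0000 + 0.4750·0.0000] = 0.0000
Node dd (S = 67.2): V_dd = 1/1.01·[0.5250·0.0000 + 0.4750·22.2400] = 10.4594
Node u (S = 126): V_u = 1/1.01·[0.5250·0.0000 + 0.4750·0.0000] = 0.0000
Node d (S = 84): V_d = 1/1.01·[0.5250·0.0000 + 0.4750·10.4594] = 4.9190
Node 0 (S = 105): V_0 = 1/1.01·[0.5250·0.0000 + 0.4750·4.9190] = 2.3134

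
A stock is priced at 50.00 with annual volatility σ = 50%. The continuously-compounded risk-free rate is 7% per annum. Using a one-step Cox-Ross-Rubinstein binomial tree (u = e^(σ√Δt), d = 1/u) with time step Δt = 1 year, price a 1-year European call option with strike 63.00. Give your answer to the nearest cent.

CRR parameters: u = e^(σ√Δt) = e^(0.5·√1) = 1.6487, d = 1/u = 0.6065
Per-period rate: rΔt = 0.07·1 = 0.07, so R = e^0.07 = 1.0725
Risk-neutral probability p = (e^0.07 − 0.6065)/(1.6487 − 0.6065) = 0.4660/1.0422 = 0.4471
Terminal stock prices: S_u = 82.44, S_d = 30.33
Terminal payoffs (S − K): max(19.44, 0) = 19.44, max(-32.67, 0) = 0
Node 0 (S = 50): V_0 = e^(−0.07)·[0.4471·19.4361 + 0.5529·0.0000] = 8.1026

8.10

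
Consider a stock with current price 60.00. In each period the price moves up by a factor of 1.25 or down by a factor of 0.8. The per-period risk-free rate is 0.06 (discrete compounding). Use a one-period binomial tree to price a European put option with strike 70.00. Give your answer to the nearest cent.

Risk-neutral probability p = (1 + 0.06 − 0.8)/(1.25 − 0.8) = 0.2600/0.4500 = 0.5778
Terminal stock prices: S_u = 75, S_d = 48
Terminal payoffs (K − S): max(-5, 0) = 0, max(22, 0) = 22
Node 0 (S = 60): V_0 = 1/1.06·[0.5778·0.0000 + 0.4222·22.0000] = 8.7631

8.76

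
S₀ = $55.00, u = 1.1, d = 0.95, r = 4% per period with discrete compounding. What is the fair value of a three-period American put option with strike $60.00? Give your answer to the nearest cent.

Risk-neutral probability p = (1 + 0.04 − 0.95)/(1.1 − 0.95) = 0.0900/0.1500 = 0.6000
Terminal stock prices: S_uuu = 73.21, S_uud = 63.22, S_udd = 54.6, S_ddd = 47.16
Terminal payoffs (K − S): max(-13.21, 0) = 0, max(-3.223, 0) = 0, max(5.399, 0) = 5.399, max(12.84, 0) = 12.84
Node uu (S = 66.55): continuation = 1/1.04·[0.6000·0.0000 + 0.4000·0.0000] = 0.0000; exercise value = 0.0000 ≤ continuation, so V_uu = 0.0000
Node ud (S = 57.48): continuation = 1/1.04·[0.6000·0.0000 + 0.4000·5.3987] = 2.0764; exercise value = 2.5250 > continuation, so V_ud = 2.5250 (exercise)
Node dd (S = 49.64): continuation = 1/1.04·[0.6000·5.3987 + 0.4000·12.8444] = 8.0548; exercise value = 10.3625 > continuation, so V_dd = 10.3625 (exercise)
Node u (S = 60.5): continuation = 1/1.04·[0.6000·0.0000 + 0.4000·2.5250] = 0.9712; exercise value = 0.0000 ≤ continuation, so V_u = 0.9712
Node d (S = 52.25): continuation = 1/1.04·[0.6000·2.5250 + 0.4000·10.3625] = 5.4423; exercise value = 7.7500 > continuation, so V_d = 7.7500 (exercise)
Node 0 (S = 55): continuation = 1/1.04·[0.6000·0.9712 + 0.4000·7.7500] = 3.5411; exercise value = 5.0000 > continuation, so V_0 = 5.0000 (exercise)

$5.00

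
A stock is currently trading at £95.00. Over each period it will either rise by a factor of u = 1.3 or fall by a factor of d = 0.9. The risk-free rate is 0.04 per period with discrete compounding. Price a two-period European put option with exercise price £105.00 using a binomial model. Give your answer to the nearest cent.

Risk-neutral probability p = (1 + 0.04 − 0.9)/(1.3 − 0.9) = 0.1400/0.4000 = 0.3500
Terminal stock prices: S_uu = 160.6, S_ud = 111.2, S_dd = 76.95
Terminal payoffs (K − S): max(-55.55, 0) = 0, max(-6.15, 0) = 0, max(28.05, 0) = 28.05
Node u (S = 123.5): V_u = 1/1.04·[0.3500·0.0000 + 0.6500·0.0000] = 0.0000
Node d (S = 85.5): V_d = 1/1.04·[0.3500·0.0000 + 0.6500·28.0500] = 17.5312
Node 0 (S = 95): V_0 = 1/1.04·[0.3500·0.0000 + 0.6500·17.5312] = 10.9570

£10.96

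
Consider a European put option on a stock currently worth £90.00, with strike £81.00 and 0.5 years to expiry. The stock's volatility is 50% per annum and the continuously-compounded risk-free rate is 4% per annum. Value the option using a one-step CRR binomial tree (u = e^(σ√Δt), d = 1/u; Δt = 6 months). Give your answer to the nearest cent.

CRR parameters: u = e^(σ√Δt) = e^(0.5·√0.5) = 1.4241, d = 1/u = 0.7022
Per-period rate: rΔt = 0.04·0.5 = 0.02, so R = e^0.02 = 1.0202
Risk-neutral probability p = (e^0.02 − 0.7022)/(1.4241 − 0.7022) = 0.3180/0.7219 = 0.4405
Terminal stock prices: S_u = 128.2, S_d = 63.2
Terminal payoffs (K − S): max(-47.17, 0) = 0, max(17.8, 0) = 17.8
Node 0 (S = 90): V_0 = e^(−0.02)·[0.4405·0.0000 + 0.5595·17.8030] = 9.7635

£9.76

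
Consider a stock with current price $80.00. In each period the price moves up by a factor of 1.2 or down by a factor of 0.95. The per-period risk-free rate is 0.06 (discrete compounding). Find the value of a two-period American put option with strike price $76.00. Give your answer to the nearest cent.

Risk-neutral probability p = (1 + 0.06 − 0.95)/(1.2 − 0.95) = 0.1100/0.2500 = 0.4400
Terminal stock prices: S_uu = 115.2, S_ud = 91.2, S_dd = 72.2
Terminal payoffs (K − S): max(-39.2, 0) = 0, max(-15.2, 0) = 0, max(3.8, 0) = 3.8
Node u (S = 96): continuation = 1/1.06·[0.4400·0.0000 + 0.5600·0.0000] = 0.0000; exercise value = 0.0000 ≤ continuation, so V_u = 0.0000
Node d (S = 76): continuation = 1/1.06·[0.4400·0.0000 + 0.5600·3.8000] = 2.0075; exercise value = 0.0000 ≤ continuation, so V_d = 2.0075
Node 0 (S = 80): continuation = 1/1.06·[0.4400·0.0000 + 0.5600·2.0075] = 1.0606; exercise value = 0.0000 ≤ continuation, so V_0 = 1.0606

$1.06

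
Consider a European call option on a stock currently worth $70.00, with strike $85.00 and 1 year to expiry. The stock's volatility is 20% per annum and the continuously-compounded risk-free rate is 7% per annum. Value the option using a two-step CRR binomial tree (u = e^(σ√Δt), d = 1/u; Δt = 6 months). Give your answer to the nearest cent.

CRR parameters: u = e^(σ√Δt) = e^(0.2·√0.5) = 1.1519, d = 1/u = 0.8681
Per-period rate: rΔt = 0.07·0.5 = 0.035, so R = e^0.035 = 1.0356
Risk-neutral probability p = (e^0.035 − 0.8681)/(1.1519 − 0.8681) = 0.1675/0.2838 = 0.5902
Terminal stock prices: S_uu = 92.88, S_ud = 70, S_dd = 52.75
Terminal payoffs (S − K): max(7.883, 0) = 7.883, max(-15, 0) = 0, max(-32.25, 0) = 0
Node u (S = 80.63): V_u = e^(−0.035)·[0.5902·7.8828 + 0.4098·0.0000] = 4.4925
Node d (S = 60.77): V_d = e^(−0.035)·[0.5902·0.0000 + 0.4098·0.0000] = 0.0000
Node 0 (S = 70): V_0 = e^(−0.035)·[0.5902·4.4925 + 0.4098·0.0000] = 2.5604

$2.56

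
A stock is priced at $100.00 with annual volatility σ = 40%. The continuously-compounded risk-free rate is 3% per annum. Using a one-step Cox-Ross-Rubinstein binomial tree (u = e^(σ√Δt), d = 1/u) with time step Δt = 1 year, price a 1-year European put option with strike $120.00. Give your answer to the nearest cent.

CRR parameters: u = e^(σ√Δt) = e^(0.4·√1) = 1.4918, d = 1/u = 0.6703
Per-period rate: rΔt = 0.03·1 = 0.03, so R = e^0.03 = 1.0305
Risk-neutral probability p = (e^0.03 − 0.6703)/(1.4918 − 0.6703) = 0.3601/0.8215 = 0.4384
Terminal stock prices: S_u = 149.2, S_d = 67.03
Terminal payoffs (K − S): max(-29.18, 0) = 0, max(52.97, 0) = 52.97
Node 0 (S = 100): V_0 = e^(−0.03)·[0.4384·0.0000 + 0.5616·52.9680] = 28.8685

$28.87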